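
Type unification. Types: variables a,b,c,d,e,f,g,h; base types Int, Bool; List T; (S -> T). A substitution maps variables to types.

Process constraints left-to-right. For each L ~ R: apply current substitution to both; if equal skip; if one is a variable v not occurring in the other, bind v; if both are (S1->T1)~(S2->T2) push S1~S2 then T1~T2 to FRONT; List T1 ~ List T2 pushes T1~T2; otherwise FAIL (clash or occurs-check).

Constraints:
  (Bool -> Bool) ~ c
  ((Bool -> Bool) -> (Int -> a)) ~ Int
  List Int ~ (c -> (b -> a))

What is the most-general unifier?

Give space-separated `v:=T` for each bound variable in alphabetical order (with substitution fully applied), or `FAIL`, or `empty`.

step 1: unify (Bool -> Bool) ~ c  [subst: {-} | 2 pending]
  bind c := (Bool -> Bool)
step 2: unify ((Bool -> Bool) -> (Int -> a)) ~ Int  [subst: {c:=(Bool -> Bool)} | 1 pending]
  clash: ((Bool -> Bool) -> (Int -> a)) vs Int

Answer: FAIL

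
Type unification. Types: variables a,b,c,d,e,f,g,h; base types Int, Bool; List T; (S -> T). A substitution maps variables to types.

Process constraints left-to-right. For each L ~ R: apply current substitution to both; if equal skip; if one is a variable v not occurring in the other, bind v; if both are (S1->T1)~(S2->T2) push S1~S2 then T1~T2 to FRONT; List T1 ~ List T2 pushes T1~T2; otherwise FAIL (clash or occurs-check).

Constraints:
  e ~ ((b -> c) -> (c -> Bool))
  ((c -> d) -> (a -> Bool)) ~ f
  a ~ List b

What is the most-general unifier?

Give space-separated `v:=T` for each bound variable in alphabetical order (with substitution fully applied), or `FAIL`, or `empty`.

Answer: a:=List b e:=((b -> c) -> (c -> Bool)) f:=((c -> d) -> (List b -> Bool))

Derivation:
step 1: unify e ~ ((b -> c) -> (c -> Bool))  [subst: {-} | 2 pending]
  bind e := ((b -> c) -> (c -> Bool))
step 2: unify ((c -> d) -> (a -> Bool)) ~ f  [subst: {e:=((b -> c) -> (c -> Bool))} | 1 pending]
  bind f := ((c -> d) -> (a -> Bool))
step 3: unify a ~ List b  [subst: {e:=((b -> c) -> (c -> Bool)), f:=((c -> d) -> (a -> Bool))} | 0 pending]
  bind a := List b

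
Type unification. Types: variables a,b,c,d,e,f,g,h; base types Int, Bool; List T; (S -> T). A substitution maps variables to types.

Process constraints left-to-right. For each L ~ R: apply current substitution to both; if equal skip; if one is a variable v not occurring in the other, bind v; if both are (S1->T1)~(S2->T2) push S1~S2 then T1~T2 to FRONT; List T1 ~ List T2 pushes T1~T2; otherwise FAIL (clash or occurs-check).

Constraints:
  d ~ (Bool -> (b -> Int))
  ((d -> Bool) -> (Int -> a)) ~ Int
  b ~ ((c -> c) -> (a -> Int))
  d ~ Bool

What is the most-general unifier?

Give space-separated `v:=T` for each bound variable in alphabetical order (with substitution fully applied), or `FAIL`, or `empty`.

Answer: FAIL

Derivation:
step 1: unify d ~ (Bool -> (b -> Int))  [subst: {-} | 3 pending]
  bind d := (Bool -> (b -> Int))
step 2: unify (((Bool -> (b -> Int)) -> Bool) -> (Int -> a)) ~ Int  [subst: {d:=(Bool -> (b -> Int))} | 2 pending]
  clash: (((Bool -> (b -> Int)) -> Bool) -> (Int -> a)) vs Int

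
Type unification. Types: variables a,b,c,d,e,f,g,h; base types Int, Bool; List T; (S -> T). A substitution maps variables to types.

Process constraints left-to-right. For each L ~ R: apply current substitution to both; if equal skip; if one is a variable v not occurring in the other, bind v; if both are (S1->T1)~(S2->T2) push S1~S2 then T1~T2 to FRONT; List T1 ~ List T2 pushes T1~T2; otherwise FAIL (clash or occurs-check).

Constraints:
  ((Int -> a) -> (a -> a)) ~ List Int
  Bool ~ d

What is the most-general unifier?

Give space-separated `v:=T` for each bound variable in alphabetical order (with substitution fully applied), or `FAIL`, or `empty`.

Answer: FAIL

Derivation:
step 1: unify ((Int -> a) -> (a -> a)) ~ List Int  [subst: {-} | 1 pending]
  clash: ((Int -> a) -> (a -> a)) vs List Int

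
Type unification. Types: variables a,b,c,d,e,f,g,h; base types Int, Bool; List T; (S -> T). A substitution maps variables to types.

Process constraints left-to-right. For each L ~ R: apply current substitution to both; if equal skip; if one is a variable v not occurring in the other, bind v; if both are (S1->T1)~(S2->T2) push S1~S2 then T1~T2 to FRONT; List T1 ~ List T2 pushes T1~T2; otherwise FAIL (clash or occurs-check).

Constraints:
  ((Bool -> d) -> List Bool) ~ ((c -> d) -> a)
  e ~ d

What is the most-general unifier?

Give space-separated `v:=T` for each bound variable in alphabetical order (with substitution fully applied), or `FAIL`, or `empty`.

step 1: unify ((Bool -> d) -> List Bool) ~ ((c -> d) -> a)  [subst: {-} | 1 pending]
  -> decompose arrow: push (Bool -> d)~(c -> d), List Bool~a
step 2: unify (Bool -> d) ~ (c -> d)  [subst: {-} | 2 pending]
  -> decompose arrow: push Bool~c, d~d
step 3: unify Bool ~ c  [subst: {-} | 3 pending]
  bind c := Bool
step 4: unify d ~ d  [subst: {c:=Bool} | 2 pending]
  -> identical, skip
step 5: unify List Bool ~ a  [subst: {c:=Bool} | 1 pending]
  bind a := List Bool
step 6: unify e ~ d  [subst: {c:=Bool, a:=List Bool} | 0 pending]
  bind e := d

Answer: a:=List Bool c:=Bool e:=d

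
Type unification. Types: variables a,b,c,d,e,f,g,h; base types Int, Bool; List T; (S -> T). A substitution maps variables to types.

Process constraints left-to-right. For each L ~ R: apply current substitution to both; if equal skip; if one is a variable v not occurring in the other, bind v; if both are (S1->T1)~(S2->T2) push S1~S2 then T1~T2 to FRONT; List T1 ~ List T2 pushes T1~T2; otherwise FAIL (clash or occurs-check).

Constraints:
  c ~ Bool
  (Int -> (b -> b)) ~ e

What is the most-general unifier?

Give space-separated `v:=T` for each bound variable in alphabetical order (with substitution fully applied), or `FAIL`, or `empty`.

Answer: c:=Bool e:=(Int -> (b -> b))

Derivation:
step 1: unify c ~ Bool  [subst: {-} | 1 pending]
  bind c := Bool
step 2: unify (Int -> (b -> b)) ~ e  [subst: {c:=Bool} | 0 pending]
  bind e := (Int -> (b -> b))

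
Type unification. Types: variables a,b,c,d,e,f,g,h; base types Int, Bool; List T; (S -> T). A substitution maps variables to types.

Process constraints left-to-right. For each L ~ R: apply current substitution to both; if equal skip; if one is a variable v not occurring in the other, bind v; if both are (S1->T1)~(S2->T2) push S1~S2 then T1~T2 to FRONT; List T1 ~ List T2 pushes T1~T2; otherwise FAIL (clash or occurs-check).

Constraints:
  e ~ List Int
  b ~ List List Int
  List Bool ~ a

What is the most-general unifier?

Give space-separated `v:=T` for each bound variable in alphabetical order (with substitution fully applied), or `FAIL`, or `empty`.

Answer: a:=List Bool b:=List List Int e:=List Int

Derivation:
step 1: unify e ~ List Int  [subst: {-} | 2 pending]
  bind e := List Int
step 2: unify b ~ List List Int  [subst: {e:=List Int} | 1 pending]
  bind b := List List Int
step 3: unify List Bool ~ a  [subst: {e:=List Int, b:=List List Int} | 0 pending]
  bind a := List Bool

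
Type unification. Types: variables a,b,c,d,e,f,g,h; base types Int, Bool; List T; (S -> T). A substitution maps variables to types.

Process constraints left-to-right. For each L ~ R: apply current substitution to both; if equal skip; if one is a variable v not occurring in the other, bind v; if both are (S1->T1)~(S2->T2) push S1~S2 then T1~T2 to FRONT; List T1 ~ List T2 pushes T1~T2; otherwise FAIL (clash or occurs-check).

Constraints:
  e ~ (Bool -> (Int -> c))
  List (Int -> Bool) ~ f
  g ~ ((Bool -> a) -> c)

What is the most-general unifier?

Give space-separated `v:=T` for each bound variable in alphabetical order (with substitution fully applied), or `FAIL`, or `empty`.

step 1: unify e ~ (Bool -> (Int -> c))  [subst: {-} | 2 pending]
  bind e := (Bool -> (Int -> c))
step 2: unify List (Int -> Bool) ~ f  [subst: {e:=(Bool -> (Int -> c))} | 1 pending]
  bind f := List (Int -> Bool)
step 3: unify g ~ ((Bool -> a) -> c)  [subst: {e:=(Bool -> (Int -> c)), f:=List (Int -> Bool)} | 0 pending]
  bind g := ((Bool -> a) -> c)

Answer: e:=(Bool -> (Int -> c)) f:=List (Int -> Bool) g:=((Bool -> a) -> c)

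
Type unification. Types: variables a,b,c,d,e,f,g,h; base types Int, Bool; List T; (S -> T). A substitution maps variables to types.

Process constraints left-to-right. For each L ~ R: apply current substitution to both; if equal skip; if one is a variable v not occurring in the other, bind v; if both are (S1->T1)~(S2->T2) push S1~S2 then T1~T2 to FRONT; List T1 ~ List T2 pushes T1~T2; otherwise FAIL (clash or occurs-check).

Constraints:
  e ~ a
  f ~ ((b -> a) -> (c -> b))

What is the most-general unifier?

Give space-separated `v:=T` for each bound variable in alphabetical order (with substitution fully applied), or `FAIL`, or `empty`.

step 1: unify e ~ a  [subst: {-} | 1 pending]
  bind e := a
step 2: unify f ~ ((b -> a) -> (c -> b))  [subst: {e:=a} | 0 pending]
  bind f := ((b -> a) -> (c -> b))

Answer: e:=a f:=((b -> a) -> (c -> b))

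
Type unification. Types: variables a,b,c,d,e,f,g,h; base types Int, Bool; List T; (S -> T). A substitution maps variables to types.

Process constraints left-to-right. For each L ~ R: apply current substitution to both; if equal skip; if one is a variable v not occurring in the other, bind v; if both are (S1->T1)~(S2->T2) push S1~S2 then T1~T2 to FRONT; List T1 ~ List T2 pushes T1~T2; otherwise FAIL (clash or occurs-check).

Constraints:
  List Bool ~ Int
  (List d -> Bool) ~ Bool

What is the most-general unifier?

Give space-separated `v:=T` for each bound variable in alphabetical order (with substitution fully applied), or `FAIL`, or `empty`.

Answer: FAIL

Derivation:
step 1: unify List Bool ~ Int  [subst: {-} | 1 pending]
  clash: List Bool vs Int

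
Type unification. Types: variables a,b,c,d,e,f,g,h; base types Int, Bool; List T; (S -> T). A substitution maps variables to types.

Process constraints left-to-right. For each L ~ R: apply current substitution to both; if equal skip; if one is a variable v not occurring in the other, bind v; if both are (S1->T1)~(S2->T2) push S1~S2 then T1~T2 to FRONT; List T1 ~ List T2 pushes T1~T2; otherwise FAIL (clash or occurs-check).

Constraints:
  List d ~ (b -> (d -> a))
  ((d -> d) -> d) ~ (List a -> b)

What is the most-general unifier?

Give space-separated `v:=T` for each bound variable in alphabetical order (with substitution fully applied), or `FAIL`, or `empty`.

step 1: unify List d ~ (b -> (d -> a))  [subst: {-} | 1 pending]
  clash: List d vs (b -> (d -> a))

Answer: FAIL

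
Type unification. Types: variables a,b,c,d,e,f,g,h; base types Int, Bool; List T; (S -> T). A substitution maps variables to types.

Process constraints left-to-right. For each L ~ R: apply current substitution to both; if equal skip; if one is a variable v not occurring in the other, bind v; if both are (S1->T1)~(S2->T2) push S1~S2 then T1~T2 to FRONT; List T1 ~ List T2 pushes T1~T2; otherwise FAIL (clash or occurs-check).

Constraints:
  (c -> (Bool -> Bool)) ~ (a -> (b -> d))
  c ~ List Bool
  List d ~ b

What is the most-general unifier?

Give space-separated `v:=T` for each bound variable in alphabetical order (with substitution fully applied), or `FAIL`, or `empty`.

Answer: FAIL

Derivation:
step 1: unify (c -> (Bool -> Bool)) ~ (a -> (b -> d))  [subst: {-} | 2 pending]
  -> decompose arrow: push c~a, (Bool -> Bool)~(b -> d)
step 2: unify c ~ a  [subst: {-} | 3 pending]
  bind c := a
step 3: unify (Bool -> Bool) ~ (b -> d)  [subst: {c:=a} | 2 pending]
  -> decompose arrow: push Bool~b, Bool~d
step 4: unify Bool ~ b  [subst: {c:=a} | 3 pending]
  bind b := Bool
step 5: unify Bool ~ d  [subst: {c:=a, b:=Bool} | 2 pending]
  bind d := Bool
step 6: unify a ~ List Bool  [subst: {c:=a, b:=Bool, d:=Bool} | 1 pending]
  bind a := List Bool
step 7: unify List Bool ~ Bool  [subst: {c:=a, b:=Bool, d:=Bool, a:=List Bool} | 0 pending]
  clash: List Bool vs Bool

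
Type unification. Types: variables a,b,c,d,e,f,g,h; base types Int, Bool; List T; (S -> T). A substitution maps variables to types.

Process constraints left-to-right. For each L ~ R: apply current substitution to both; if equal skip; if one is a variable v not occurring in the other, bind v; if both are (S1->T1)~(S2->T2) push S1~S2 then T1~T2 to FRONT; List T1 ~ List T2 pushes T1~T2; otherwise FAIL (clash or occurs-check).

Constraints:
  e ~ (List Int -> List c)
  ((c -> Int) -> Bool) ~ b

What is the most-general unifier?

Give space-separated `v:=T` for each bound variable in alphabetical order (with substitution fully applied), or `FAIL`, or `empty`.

step 1: unify e ~ (List Int -> List c)  [subst: {-} | 1 pending]
  bind e := (List Int -> List c)
step 2: unify ((c -> Int) -> Bool) ~ b  [subst: {e:=(List Int -> List c)} | 0 pending]
  bind b := ((c -> Int) -> Bool)

Answer: b:=((c -> Int) -> Bool) e:=(List Int -> List c)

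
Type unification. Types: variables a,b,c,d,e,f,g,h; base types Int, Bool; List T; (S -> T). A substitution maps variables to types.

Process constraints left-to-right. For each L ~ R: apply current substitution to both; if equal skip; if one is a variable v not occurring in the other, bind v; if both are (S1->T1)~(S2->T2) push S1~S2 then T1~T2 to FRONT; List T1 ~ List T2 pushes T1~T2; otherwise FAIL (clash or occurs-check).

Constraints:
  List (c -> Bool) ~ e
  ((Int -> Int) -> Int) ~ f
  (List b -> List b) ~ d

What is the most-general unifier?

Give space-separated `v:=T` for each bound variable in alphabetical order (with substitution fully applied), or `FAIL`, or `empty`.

step 1: unify List (c -> Bool) ~ e  [subst: {-} | 2 pending]
  bind e := List (c -> Bool)
step 2: unify ((Int -> Int) -> Int) ~ f  [subst: {e:=List (c -> Bool)} | 1 pending]
  bind f := ((Int -> Int) -> Int)
step 3: unify (List b -> List b) ~ d  [subst: {e:=List (c -> Bool), f:=((Int -> Int) -> Int)} | 0 pending]
  bind d := (List b -> List b)

Answer: d:=(List b -> List b) e:=List (c -> Bool) f:=((Int -> Int) -> Int)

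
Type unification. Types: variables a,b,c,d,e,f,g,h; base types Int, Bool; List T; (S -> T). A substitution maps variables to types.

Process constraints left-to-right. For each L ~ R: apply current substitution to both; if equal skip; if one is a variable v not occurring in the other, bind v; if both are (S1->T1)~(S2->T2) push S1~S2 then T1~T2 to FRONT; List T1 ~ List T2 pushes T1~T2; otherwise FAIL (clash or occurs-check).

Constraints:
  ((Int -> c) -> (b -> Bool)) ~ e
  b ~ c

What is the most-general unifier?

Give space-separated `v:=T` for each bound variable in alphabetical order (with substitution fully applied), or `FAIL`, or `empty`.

step 1: unify ((Int -> c) -> (b -> Bool)) ~ e  [subst: {-} | 1 pending]
  bind e := ((Int -> c) -> (b -> Bool))
step 2: unify b ~ c  [subst: {e:=((Int -> c) -> (b -> Bool))} | 0 pending]
  bind b := c

Answer: b:=c e:=((Int -> c) -> (c -> Bool))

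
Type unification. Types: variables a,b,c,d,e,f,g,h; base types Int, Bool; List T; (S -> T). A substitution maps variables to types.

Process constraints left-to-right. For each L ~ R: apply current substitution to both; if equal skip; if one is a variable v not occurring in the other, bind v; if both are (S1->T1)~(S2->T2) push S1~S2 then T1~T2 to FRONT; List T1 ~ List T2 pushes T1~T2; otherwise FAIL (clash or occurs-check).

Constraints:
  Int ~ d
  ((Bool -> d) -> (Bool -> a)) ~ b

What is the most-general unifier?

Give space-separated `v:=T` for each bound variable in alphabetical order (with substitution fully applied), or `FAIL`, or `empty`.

Answer: b:=((Bool -> Int) -> (Bool -> a)) d:=Int

Derivation:
step 1: unify Int ~ d  [subst: {-} | 1 pending]
  bind d := Int
step 2: unify ((Bool -> Int) -> (Bool -> a)) ~ b  [subst: {d:=Int} | 0 pending]
  bind b := ((Bool -> Int) -> (Bool -> a))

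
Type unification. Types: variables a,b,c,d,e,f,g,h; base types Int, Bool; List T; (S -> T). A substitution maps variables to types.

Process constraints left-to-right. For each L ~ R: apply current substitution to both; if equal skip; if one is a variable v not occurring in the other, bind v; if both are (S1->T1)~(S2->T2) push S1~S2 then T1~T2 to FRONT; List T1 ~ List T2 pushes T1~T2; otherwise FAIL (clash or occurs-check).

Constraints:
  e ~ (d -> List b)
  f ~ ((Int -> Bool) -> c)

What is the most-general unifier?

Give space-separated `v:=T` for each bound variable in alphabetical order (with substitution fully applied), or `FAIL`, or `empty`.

Answer: e:=(d -> List b) f:=((Int -> Bool) -> c)

Derivation:
step 1: unify e ~ (d -> List b)  [subst: {-} | 1 pending]
  bind e := (d -> List b)
step 2: unify f ~ ((Int -> Bool) -> c)  [subst: {e:=(d -> List b)} | 0 pending]
  bind f := ((Int -> Bool) -> c)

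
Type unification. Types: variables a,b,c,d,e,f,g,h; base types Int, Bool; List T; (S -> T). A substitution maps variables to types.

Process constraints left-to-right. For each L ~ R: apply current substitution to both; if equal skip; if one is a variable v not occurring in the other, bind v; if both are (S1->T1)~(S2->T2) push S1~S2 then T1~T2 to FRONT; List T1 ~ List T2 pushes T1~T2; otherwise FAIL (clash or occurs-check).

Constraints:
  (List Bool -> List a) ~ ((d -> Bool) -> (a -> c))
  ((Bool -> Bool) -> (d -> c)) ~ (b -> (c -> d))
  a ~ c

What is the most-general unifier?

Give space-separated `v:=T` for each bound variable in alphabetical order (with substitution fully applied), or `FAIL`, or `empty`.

step 1: unify (List Bool -> List a) ~ ((d -> Bool) -> (a -> c))  [subst: {-} | 2 pending]
  -> decompose arrow: push List Bool~(d -> Bool), List a~(a -> c)
step 2: unify List Bool ~ (d -> Bool)  [subst: {-} | 3 pending]
  clash: List Bool vs (d -> Bool)

Answer: FAIL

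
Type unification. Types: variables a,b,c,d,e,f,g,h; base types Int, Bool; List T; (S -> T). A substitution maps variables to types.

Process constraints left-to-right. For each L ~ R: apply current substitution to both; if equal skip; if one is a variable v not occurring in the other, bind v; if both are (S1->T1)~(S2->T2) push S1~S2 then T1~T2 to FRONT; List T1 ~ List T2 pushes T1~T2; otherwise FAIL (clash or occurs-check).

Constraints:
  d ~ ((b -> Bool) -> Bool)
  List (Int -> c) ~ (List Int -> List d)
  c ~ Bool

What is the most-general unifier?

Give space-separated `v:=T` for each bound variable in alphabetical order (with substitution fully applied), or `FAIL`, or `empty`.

Answer: FAIL

Derivation:
step 1: unify d ~ ((b -> Bool) -> Bool)  [subst: {-} | 2 pending]
  bind d := ((b -> Bool) -> Bool)
step 2: unify List (Int -> c) ~ (List Int -> List ((b -> Bool) -> Bool))  [subst: {d:=((b -> Bool) -> Bool)} | 1 pending]
  clash: List (Int -> c) vs (List Int -> List ((b -> Bool) -> Bool))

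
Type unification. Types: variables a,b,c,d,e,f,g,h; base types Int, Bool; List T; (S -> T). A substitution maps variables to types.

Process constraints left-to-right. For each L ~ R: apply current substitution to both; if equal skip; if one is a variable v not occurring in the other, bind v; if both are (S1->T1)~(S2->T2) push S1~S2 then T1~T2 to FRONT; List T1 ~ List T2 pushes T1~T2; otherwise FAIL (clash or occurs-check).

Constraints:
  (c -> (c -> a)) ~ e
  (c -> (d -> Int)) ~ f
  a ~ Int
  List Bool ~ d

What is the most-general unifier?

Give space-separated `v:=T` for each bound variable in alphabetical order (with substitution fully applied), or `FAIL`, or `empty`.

Answer: a:=Int d:=List Bool e:=(c -> (c -> Int)) f:=(c -> (List Bool -> Int))

Derivation:
step 1: unify (c -> (c -> a)) ~ e  [subst: {-} | 3 pending]
  bind e := (c -> (c -> a))
step 2: unify (c -> (d -> Int)) ~ f  [subst: {e:=(c -> (c -> a))} | 2 pending]
  bind f := (c -> (d -> Int))
step 3: unify a ~ Int  [subst: {e:=(c -> (c -> a)), f:=(c -> (d -> Int))} | 1 pending]
  bind a := Int
step 4: unify List Bool ~ d  [subst: {e:=(c -> (c -> a)), f:=(c -> (d -> Int)), a:=Int} | 0 pending]
  bind d := List Bool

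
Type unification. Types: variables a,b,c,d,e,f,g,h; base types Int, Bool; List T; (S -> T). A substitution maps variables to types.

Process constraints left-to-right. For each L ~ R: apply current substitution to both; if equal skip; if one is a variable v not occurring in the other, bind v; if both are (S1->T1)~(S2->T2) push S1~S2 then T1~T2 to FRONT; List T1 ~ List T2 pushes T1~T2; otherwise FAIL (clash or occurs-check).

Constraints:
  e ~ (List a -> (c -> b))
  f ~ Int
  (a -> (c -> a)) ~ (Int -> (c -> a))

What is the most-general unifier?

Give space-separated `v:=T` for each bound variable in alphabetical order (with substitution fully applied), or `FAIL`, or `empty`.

Answer: a:=Int e:=(List Int -> (c -> b)) f:=Int

Derivation:
step 1: unify e ~ (List a -> (c -> b))  [subst: {-} | 2 pending]
  bind e := (List a -> (c -> b))
step 2: unify f ~ Int  [subst: {e:=(List a -> (c -> b))} | 1 pending]
  bind f := Int
step 3: unify (a -> (c -> a)) ~ (Int -> (c -> a))  [subst: {e:=(List a -> (c -> b)), f:=Int} | 0 pending]
  -> decompose arrow: push a~Int, (c -> a)~(c -> a)
step 4: unify a ~ Int  [subst: {e:=(List a -> (c -> b)), f:=Int} | 1 pending]
  bind a := Int
step 5: unify (c -> Int) ~ (c -> Int)  [subst: {e:=(List a -> (c -> b)), f:=Int, a:=Int} | 0 pending]
  -> identical, skip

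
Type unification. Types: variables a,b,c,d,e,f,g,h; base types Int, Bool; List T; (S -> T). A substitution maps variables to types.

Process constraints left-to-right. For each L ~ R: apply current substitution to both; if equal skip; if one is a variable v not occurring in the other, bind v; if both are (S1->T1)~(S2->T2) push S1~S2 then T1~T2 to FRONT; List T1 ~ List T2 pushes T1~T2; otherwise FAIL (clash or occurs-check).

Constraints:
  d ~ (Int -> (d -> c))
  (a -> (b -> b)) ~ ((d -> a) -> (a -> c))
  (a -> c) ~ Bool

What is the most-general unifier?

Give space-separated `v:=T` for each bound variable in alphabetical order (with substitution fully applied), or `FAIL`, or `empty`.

step 1: unify d ~ (Int -> (d -> c))  [subst: {-} | 2 pending]
  occurs-check fail: d in (Int -> (d -> c))

Answer: FAIL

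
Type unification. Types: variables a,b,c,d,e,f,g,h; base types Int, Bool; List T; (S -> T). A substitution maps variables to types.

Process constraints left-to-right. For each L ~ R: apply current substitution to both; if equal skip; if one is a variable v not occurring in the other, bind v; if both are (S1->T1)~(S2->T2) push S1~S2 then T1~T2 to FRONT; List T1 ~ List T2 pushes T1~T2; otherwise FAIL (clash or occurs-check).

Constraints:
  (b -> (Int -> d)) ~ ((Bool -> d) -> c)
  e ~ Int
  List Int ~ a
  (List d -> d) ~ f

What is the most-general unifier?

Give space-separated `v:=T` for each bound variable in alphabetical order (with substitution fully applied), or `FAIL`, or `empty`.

step 1: unify (b -> (Int -> d)) ~ ((Bool -> d) -> c)  [subst: {-} | 3 pending]
  -> decompose arrow: push b~(Bool -> d), (Int -> d)~c
step 2: unify b ~ (Bool -> d)  [subst: {-} | 4 pending]
  bind b := (Bool -> d)
step 3: unify (Int -> d) ~ c  [subst: {b:=(Bool -> d)} | 3 pending]
  bind c := (Int -> d)
step 4: unify e ~ Int  [subst: {b:=(Bool -> d), c:=(Int -> d)} | 2 pending]
  bind e := Int
step 5: unify List Int ~ a  [subst: {b:=(Bool -> d), c:=(Int -> d), e:=Int} | 1 pending]
  bind a := List Int
step 6: unify (List d -> d) ~ f  [subst: {b:=(Bool -> d), c:=(Int -> d), e:=Int, a:=List Int} | 0 pending]
  bind f := (List d -> d)

Answer: a:=List Int b:=(Bool -> d) c:=(Int -> d) e:=Int f:=(List d -> d)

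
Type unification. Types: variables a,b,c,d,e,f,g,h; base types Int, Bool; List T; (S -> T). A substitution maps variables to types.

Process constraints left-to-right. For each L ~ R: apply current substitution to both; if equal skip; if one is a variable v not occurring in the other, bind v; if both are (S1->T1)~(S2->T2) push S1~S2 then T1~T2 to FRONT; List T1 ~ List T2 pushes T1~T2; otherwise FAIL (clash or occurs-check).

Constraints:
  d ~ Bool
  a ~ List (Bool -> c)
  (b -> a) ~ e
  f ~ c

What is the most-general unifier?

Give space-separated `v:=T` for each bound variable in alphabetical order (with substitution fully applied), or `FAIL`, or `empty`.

step 1: unify d ~ Bool  [subst: {-} | 3 pending]
  bind d := Bool
step 2: unify a ~ List (Bool -> c)  [subst: {d:=Bool} | 2 pending]
  bind a := List (Bool -> c)
step 3: unify (b -> List (Bool -> c)) ~ e  [subst: {d:=Bool, a:=List (Bool -> c)} | 1 pending]
  bind e := (b -> List (Bool -> c))
step 4: unify f ~ c  [subst: {d:=Bool, a:=List (Bool -> c), e:=(b -> List (Bool -> c))} | 0 pending]
  bind f := c

Answer: a:=List (Bool -> c) d:=Bool e:=(b -> List (Bool -> c)) f:=c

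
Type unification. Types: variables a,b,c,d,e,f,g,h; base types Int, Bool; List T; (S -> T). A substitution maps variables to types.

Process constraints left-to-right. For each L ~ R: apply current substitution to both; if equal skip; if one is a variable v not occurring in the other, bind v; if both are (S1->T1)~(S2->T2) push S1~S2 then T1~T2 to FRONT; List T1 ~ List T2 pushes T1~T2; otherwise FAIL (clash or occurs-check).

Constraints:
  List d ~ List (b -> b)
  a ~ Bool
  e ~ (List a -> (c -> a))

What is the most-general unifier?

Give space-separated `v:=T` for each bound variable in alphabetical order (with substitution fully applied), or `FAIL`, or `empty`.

Answer: a:=Bool d:=(b -> b) e:=(List Bool -> (c -> Bool))

Derivation:
step 1: unify List d ~ List (b -> b)  [subst: {-} | 2 pending]
  -> decompose List: push d~(b -> b)
step 2: unify d ~ (b -> b)  [subst: {-} | 2 pending]
  bind d := (b -> b)
step 3: unify a ~ Bool  [subst: {d:=(b -> b)} | 1 pending]
  bind a := Bool
step 4: unify e ~ (List Bool -> (c -> Bool))  [subst: {d:=(b -> b), a:=Bool} | 0 pending]
  bind e := (List Bool -> (c -> Bool))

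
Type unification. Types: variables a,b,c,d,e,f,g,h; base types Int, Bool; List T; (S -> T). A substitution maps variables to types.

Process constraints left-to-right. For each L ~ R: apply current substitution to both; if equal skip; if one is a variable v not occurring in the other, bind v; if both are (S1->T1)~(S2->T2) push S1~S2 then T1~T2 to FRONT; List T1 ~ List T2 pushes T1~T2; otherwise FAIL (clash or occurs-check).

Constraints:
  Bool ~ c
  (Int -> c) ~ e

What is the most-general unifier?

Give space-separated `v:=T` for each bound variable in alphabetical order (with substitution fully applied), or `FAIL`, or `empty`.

Answer: c:=Bool e:=(Int -> Bool)

Derivation:
step 1: unify Bool ~ c  [subst: {-} | 1 pending]
  bind c := Bool
step 2: unify (Int -> Bool) ~ e  [subst: {c:=Bool} | 0 pending]
  bind e := (Int -> Bool)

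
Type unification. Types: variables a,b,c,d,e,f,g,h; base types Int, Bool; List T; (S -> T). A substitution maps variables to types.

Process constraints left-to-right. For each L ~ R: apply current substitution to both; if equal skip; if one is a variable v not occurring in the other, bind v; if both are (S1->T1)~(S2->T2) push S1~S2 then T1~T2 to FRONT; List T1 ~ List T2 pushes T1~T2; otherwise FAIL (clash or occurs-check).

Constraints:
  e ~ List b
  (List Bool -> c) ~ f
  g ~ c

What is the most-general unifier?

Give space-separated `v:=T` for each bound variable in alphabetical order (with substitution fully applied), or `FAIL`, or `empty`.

step 1: unify e ~ List b  [subst: {-} | 2 pending]
  bind e := List b
step 2: unify (List Bool -> c) ~ f  [subst: {e:=List b} | 1 pending]
  bind f := (List Bool -> c)
step 3: unify g ~ c  [subst: {e:=List b, f:=(List Bool -> c)} | 0 pending]
  bind g := c

Answer: e:=List b f:=(List Bool -> c) g:=c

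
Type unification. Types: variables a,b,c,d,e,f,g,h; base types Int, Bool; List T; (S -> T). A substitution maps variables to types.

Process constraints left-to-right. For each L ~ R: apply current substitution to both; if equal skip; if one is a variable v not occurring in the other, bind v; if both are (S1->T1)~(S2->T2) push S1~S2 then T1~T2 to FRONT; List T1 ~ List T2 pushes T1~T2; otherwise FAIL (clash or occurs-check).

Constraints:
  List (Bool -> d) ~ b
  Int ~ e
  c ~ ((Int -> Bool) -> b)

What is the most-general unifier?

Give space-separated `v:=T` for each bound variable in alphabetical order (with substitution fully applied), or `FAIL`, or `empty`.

step 1: unify List (Bool -> d) ~ b  [subst: {-} | 2 pending]
  bind b := List (Bool -> d)
step 2: unify Int ~ e  [subst: {b:=List (Bool -> d)} | 1 pending]
  bind e := Int
step 3: unify c ~ ((Int -> Bool) -> List (Bool -> d))  [subst: {b:=List (Bool -> d), e:=Int} | 0 pending]
  bind c := ((Int -> Bool) -> List (Bool -> d))

Answer: b:=List (Bool -> d) c:=((Int -> Bool) -> List (Bool -> d)) e:=Int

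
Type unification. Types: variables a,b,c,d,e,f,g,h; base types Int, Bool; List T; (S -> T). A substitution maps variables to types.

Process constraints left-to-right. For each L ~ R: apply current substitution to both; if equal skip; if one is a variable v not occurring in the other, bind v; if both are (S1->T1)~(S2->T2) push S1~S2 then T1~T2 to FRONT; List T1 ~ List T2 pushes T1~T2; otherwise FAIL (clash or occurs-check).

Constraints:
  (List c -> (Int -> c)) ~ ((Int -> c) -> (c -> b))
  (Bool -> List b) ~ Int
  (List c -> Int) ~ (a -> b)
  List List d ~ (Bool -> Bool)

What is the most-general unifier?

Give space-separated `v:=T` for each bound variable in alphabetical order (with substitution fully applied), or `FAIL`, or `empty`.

Answer: FAIL

Derivation:
step 1: unify (List c -> (Int -> c)) ~ ((Int -> c) -> (c -> b))  [subst: {-} | 3 pending]
  -> decompose arrow: push List c~(Int -> c), (Int -> c)~(c -> b)
step 2: unify List c ~ (Int -> c)  [subst: {-} | 4 pending]
  clash: List c vs (Int -> c)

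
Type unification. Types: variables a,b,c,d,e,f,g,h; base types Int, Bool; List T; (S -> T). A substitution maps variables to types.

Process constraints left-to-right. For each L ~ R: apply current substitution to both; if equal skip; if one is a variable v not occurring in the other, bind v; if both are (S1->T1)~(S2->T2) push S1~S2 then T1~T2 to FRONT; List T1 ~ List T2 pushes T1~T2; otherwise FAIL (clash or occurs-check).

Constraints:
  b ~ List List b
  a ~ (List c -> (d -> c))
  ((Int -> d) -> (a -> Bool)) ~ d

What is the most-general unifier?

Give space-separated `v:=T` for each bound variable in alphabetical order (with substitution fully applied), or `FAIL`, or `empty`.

Answer: FAIL

Derivation:
step 1: unify b ~ List List b  [subst: {-} | 2 pending]
  occurs-check fail: b in List List b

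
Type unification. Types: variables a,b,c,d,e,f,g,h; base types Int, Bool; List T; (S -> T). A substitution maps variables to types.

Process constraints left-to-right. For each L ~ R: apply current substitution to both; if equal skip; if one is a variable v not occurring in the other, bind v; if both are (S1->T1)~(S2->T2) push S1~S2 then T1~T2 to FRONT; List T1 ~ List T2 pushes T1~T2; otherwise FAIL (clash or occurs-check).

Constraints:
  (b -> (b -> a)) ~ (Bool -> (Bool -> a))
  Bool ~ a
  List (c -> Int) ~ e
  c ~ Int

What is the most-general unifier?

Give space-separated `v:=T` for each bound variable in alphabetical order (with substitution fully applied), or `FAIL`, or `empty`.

step 1: unify (b -> (b -> a)) ~ (Bool -> (Bool -> a))  [subst: {-} | 3 pending]
  -> decompose arrow: push b~Bool, (b -> a)~(Bool -> a)
step 2: unify b ~ Bool  [subst: {-} | 4 pending]
  bind b := Bool
step 3: unify (Bool -> a) ~ (Bool -> a)  [subst: {b:=Bool} | 3 pending]
  -> identical, skip
step 4: unify Bool ~ a  [subst: {b:=Bool} | 2 pending]
  bind a := Bool
step 5: unify List (c -> Int) ~ e  [subst: {b:=Bool, a:=Bool} | 1 pending]
  bind e := List (c -> Int)
step 6: unify c ~ Int  [subst: {b:=Bool, a:=Bool, e:=List (c -> Int)} | 0 pending]
  bind c := Int

Answer: a:=Bool b:=Bool c:=Int e:=List (Int -> Int)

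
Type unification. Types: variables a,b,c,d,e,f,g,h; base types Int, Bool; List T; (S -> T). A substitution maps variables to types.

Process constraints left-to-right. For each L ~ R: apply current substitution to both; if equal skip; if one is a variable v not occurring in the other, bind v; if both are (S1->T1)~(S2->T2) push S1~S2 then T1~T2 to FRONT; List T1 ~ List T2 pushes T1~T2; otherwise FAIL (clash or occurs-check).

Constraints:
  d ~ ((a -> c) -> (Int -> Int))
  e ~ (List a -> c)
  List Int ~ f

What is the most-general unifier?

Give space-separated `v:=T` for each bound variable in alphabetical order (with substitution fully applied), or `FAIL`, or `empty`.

step 1: unify d ~ ((a -> c) -> (Int -> Int))  [subst: {-} | 2 pending]
  bind d := ((a -> c) -> (Int -> Int))
step 2: unify e ~ (List a -> c)  [subst: {d:=((a -> c) -> (Int -> Int))} | 1 pending]
  bind e := (List a -> c)
step 3: unify List Int ~ f  [subst: {d:=((a -> c) -> (Int -> Int)), e:=(List a -> c)} | 0 pending]
  bind f := List Int

Answer: d:=((a -> c) -> (Int -> Int)) e:=(List a -> c) f:=List Int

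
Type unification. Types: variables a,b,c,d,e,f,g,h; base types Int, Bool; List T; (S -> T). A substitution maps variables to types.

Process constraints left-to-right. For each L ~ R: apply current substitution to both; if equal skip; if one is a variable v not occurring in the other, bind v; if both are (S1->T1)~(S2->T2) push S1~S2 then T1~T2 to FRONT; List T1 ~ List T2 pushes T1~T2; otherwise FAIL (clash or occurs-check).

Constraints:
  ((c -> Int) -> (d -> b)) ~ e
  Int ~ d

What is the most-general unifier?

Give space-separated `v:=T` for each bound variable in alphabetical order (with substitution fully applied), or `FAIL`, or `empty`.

Answer: d:=Int e:=((c -> Int) -> (Int -> b))

Derivation:
step 1: unify ((c -> Int) -> (d -> b)) ~ e  [subst: {-} | 1 pending]
  bind e := ((c -> Int) -> (d -> b))
step 2: unify Int ~ d  [subst: {e:=((c -> Int) -> (d -> b))} | 0 pending]
  bind d := Int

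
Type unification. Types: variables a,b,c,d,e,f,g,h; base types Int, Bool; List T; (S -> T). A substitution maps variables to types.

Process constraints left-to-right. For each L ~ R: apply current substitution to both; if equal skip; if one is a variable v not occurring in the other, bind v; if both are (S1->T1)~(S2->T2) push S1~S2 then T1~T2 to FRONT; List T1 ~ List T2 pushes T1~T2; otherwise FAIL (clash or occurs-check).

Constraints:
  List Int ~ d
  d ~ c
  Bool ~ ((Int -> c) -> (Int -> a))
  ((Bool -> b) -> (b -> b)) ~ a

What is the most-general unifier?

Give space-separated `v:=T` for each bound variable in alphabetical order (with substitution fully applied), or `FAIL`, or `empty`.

step 1: unify List Int ~ d  [subst: {-} | 3 pending]
  bind d := List Int
step 2: unify List Int ~ c  [subst: {d:=List Int} | 2 pending]
  bind c := List Int
step 3: unify Bool ~ ((Int -> List Int) -> (Int -> a))  [subst: {d:=List Int, c:=List Int} | 1 pending]
  clash: Bool vs ((Int -> List Int) -> (Int -> a))

Answer: FAIL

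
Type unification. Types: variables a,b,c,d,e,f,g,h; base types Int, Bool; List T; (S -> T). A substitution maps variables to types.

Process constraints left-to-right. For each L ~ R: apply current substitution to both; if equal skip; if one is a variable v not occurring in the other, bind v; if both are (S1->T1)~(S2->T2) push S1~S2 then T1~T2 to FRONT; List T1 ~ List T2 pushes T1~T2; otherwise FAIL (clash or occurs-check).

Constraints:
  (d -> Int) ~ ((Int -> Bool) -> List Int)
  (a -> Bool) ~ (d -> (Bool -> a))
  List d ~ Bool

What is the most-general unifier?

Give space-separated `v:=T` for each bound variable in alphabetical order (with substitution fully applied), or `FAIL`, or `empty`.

Answer: FAIL

Derivation:
step 1: unify (d -> Int) ~ ((Int -> Bool) -> List Int)  [subst: {-} | 2 pending]
  -> decompose arrow: push d~(Int -> Bool), Int~List Int
step 2: unify d ~ (Int -> Bool)  [subst: {-} | 3 pending]
  bind d := (Int -> Bool)
step 3: unify Int ~ List Int  [subst: {d:=(Int -> Bool)} | 2 pending]
  clash: Int vs List Int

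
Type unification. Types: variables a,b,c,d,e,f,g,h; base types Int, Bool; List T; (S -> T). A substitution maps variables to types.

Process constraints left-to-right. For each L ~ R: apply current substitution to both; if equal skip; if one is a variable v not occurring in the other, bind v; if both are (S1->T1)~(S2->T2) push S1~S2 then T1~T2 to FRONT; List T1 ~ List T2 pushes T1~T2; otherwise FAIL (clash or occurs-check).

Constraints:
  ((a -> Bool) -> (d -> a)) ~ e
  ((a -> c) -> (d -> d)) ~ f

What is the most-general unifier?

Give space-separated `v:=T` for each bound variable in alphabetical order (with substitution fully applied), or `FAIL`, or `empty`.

Answer: e:=((a -> Bool) -> (d -> a)) f:=((a -> c) -> (d -> d))

Derivation:
step 1: unify ((a -> Bool) -> (d -> a)) ~ e  [subst: {-} | 1 pending]
  bind e := ((a -> Bool) -> (d -> a))
step 2: unify ((a -> c) -> (d -> d)) ~ f  [subst: {e:=((a -> Bool) -> (d -> a))} | 0 pending]
  bind f := ((a -> c) -> (d -> d))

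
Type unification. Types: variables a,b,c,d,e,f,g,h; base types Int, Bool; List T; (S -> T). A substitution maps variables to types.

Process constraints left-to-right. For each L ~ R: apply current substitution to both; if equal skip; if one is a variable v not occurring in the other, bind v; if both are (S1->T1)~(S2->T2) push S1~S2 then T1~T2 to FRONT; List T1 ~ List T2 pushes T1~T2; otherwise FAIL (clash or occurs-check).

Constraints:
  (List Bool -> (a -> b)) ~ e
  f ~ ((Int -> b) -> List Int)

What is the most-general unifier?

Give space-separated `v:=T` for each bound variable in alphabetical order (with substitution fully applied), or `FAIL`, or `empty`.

Answer: e:=(List Bool -> (a -> b)) f:=((Int -> b) -> List Int)

Derivation:
step 1: unify (List Bool -> (a -> b)) ~ e  [subst: {-} | 1 pending]
  bind e := (List Bool -> (a -> b))
step 2: unify f ~ ((Int -> b) -> List Int)  [subst: {e:=(List Bool -> (a -> b))} | 0 pending]
  bind f := ((Int -> b) -> List Int)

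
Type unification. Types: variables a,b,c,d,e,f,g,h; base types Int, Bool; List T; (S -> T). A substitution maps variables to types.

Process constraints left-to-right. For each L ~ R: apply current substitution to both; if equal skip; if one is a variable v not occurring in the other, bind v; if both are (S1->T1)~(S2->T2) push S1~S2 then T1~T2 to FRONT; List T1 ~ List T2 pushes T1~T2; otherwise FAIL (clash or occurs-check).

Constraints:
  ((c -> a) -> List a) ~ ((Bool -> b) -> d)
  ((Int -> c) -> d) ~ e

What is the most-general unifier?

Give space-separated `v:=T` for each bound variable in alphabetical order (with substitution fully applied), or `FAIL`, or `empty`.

Answer: a:=b c:=Bool d:=List b e:=((Int -> Bool) -> List b)

Derivation:
step 1: unify ((c -> a) -> List a) ~ ((Bool -> b) -> d)  [subst: {-} | 1 pending]
  -> decompose arrow: push (c -> a)~(Bool -> b), List a~d
step 2: unify (c -> a) ~ (Bool -> b)  [subst: {-} | 2 pending]
  -> decompose arrow: push c~Bool, a~b
step 3: unify c ~ Bool  [subst: {-} | 3 pending]
  bind c := Bool
step 4: unify a ~ b  [subst: {c:=Bool} | 2 pending]
  bind a := b
step 5: unify List b ~ d  [subst: {c:=Bool, a:=b} | 1 pending]
  bind d := List b
step 6: unify ((Int -> Bool) -> List b) ~ e  [subst: {c:=Bool, a:=b, d:=List b} | 0 pending]
  bind e := ((Int -> Bool) -> List b)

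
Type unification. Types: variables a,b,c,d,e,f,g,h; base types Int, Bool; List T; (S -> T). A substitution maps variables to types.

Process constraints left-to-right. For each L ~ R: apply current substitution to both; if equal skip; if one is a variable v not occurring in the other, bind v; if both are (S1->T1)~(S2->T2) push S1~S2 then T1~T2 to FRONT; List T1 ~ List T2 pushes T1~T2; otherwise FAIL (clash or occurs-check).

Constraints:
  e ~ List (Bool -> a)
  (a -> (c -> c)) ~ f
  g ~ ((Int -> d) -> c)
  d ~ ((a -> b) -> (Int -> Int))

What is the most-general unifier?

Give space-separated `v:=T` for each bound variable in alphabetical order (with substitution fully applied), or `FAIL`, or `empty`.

step 1: unify e ~ List (Bool -> a)  [subst: {-} | 3 pending]
  bind e := List (Bool -> a)
step 2: unify (a -> (c -> c)) ~ f  [subst: {e:=List (Bool -> a)} | 2 pending]
  bind f := (a -> (c -> c))
step 3: unify g ~ ((Int -> d) -> c)  [subst: {e:=List (Bool -> a), f:=(a -> (c -> c))} | 1 pending]
  bind g := ((Int -> d) -> c)
step 4: unify d ~ ((a -> b) -> (Int -> Int))  [subst: {e:=List (Bool -> a), f:=(a -> (c -> c)), g:=((Int -> d) -> c)} | 0 pending]
  bind d := ((a -> b) -> (Int -> Int))

Answer: d:=((a -> b) -> (Int -> Int)) e:=List (Bool -> a) f:=(a -> (c -> c)) g:=((Int -> ((a -> b) -> (Int -> Int))) -> c)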